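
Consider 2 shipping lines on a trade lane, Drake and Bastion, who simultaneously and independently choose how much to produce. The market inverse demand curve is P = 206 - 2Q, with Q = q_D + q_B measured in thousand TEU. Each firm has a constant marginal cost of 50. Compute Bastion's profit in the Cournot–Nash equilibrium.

1352

Each firm earns π_i = (206 - 2Q)q_i - 50q_i.
Setting ∂π_i/∂q_i = 0 with rivals' quantities fixed: 156 - 4q_i - 2q_j = 0.
With identical firms every q_j equals q_i, so q_j = q_i and 156 = 6q_i, giving q_i = 26.
Price P = 206 - 2·52 = 102.
Bastion's profit: (102 - 50)·26 = 1352.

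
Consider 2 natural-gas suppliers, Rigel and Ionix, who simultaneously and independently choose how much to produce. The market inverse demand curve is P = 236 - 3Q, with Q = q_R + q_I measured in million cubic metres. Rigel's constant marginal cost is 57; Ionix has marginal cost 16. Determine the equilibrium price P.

103

Rigel's profit: π_R = (236 - 3Q)q_R - (57q_R). Setting ∂π_R/∂q_R = 0: 179 - 6q_R - 3(q_I) = 0.
Ionix's profit: π_I = (236 - 3Q)q_I - (16q_I). Setting ∂π_I/∂q_I = 0: 220 - 6q_I - 3(q_R) = 0.
Best responses: q_R = (179 - 3q_I)/6, q_I = (220 - 3q_R)/6.
Substituting one into the other gives q_R = 46/3 and q_I = 29.
Total output Q = 133/3, so price P = 236 - 3·(133/3) = 103.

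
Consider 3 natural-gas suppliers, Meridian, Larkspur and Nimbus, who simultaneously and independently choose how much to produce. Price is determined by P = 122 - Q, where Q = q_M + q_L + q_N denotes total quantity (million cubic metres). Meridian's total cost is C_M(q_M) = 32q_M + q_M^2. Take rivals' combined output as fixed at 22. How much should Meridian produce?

17

With rivals' combined output fixed at 22, Meridian's profit is π_M = (122 - 22 - q_M)q_M - (32q_M + q_M²) = (100 - q_M)q_M - (32q_M + q_M²).
∂π_M/∂q_M = 68 - 4q_M = 0, so q_M = 17.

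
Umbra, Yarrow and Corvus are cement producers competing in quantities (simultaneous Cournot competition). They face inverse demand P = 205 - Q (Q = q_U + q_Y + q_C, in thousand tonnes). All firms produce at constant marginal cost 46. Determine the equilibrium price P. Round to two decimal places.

85.75

Each firm earns π_i = (205 - Q)q_i - 46q_i.
Setting ∂π_i/∂q_i = 0 with rivals' quantities fixed: 159 - 2q_i - Σ_{j≠i} q_j = 0.
By symmetry each firm produces the same amount; substituting Σ_{j≠i} q_j = 2q_i yields q_i = 159/4.
Total output Q = 477/4, so price P = 205 - 477/4 = 343/4.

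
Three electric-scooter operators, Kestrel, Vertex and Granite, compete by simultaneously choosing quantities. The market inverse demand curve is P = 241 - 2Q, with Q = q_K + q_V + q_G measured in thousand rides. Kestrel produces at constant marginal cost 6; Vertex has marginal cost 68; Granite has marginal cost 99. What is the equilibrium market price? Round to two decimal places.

Kestrel's profit: π_K = (241 - 2Q)q_K - (6q_K). Setting ∂π_K/∂q_K = 0: 235 - 4q_K - 2(q_V + q_G) = 0.
Vertex's profit: π_V = (241 - 2Q)q_V - (68q_V). Setting ∂π_V/∂q_V = 0: 173 - 4q_V - 2(q_K + q_G) = 0.
Granite's profit: π_G = (241 - 2Q)q_G - (99q_G). Setting ∂π_G/∂q_G = 0: 142 - 4q_G - 2(q_K + q_V) = 0.
Adding the 3 conditions: 550 − 4Q − 4Q = 0, i.e. Q = 275/4.
Back-substituting: q_K = (235 − 275/2)/2 = 195/4, q_V = (173 − 275/2)/2 = 71/4, q_G = (142 − 275/2)/2 = 9/4.
Total output Q = 275/4, so price P = 241 - 2·(275/4) = 207/2.

103.50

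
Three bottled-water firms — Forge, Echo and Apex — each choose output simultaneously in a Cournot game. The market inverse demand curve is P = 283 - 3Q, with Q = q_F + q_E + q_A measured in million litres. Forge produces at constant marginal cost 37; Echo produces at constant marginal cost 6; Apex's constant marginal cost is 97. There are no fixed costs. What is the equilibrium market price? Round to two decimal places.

Forge's profit: π_F = (283 - 3Q)q_F - (37q_F). Setting ∂π_F/∂q_F = 0: 246 - 6q_F - 3(q_E + q_A) = 0.
Echo's profit: π_E = (283 - 3Q)q_E - (6q_E). Setting ∂π_E/∂q_E = 0: 277 - 6q_E - 3(q_F + q_A) = 0.
Apex's first-order condition: 186 - 6q_A - 3(q_F + q_E) = 0.
Adding the 3 conditions: 709 − 6Q − 6Q = 0, i.e. Q = 709/12.
Back-substituting: q_F = (246 − 709/4)/3 = 275/12, q_E = (277 − 709/4)/3 = 133/4, q_A = (186 − 709/4)/3 = 35/12.
Total output Q = 709/12, so price P = 283 - 3·(709/12) = 423/4.

105.75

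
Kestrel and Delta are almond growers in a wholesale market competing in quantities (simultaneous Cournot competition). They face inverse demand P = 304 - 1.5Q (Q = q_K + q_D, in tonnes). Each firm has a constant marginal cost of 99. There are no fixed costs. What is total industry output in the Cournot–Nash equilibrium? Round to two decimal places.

A representative firm's profit is π_i = q_i(304 - 1.5Q) - 99q_i.
Setting ∂π_i/∂q_i = 0 with rivals' quantities fixed: 205 - 3q_i - (3/2)q_j = 0.
By symmetry each firm produces the same amount; substituting q_j = q_i yields q_i = 205/(9/2) = 410/9.
Total output Q = 410/9 + 410/9 = 820/9.

91.11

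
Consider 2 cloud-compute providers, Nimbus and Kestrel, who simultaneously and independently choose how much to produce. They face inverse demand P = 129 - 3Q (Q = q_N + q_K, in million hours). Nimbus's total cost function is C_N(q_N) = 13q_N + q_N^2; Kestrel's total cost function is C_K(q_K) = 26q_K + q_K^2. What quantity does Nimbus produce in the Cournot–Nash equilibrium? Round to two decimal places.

Nimbus's profit: π_N = (129 - 3Q)q_N - (13q_N + q_N²). Setting ∂π_N/∂q_N = 0: 116 - 8q_N - 3(q_K) = 0.
Kestrel's first-order condition: 103 - 8q_K - 3(q_N) = 0.
Rearranging gives the reaction functions q_N = (116 - 3q_K)/8 and q_K = (103 - 3q_N)/8.
Solving the pair: q_N = 619/55, q_K = 476/55.

11.25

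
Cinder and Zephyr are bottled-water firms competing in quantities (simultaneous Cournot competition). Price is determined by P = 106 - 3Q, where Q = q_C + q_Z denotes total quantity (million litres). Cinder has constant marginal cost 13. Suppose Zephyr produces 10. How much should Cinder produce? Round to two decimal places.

10.50

With the rival's output fixed at 10, Cinder's profit is π_C = (106 - 3·10 - 3q_C)q_C - (13q_C) = (76 - 3q_C)q_C - (13q_C).
∂π_C/∂q_C = 63 - 6q_C = 0, so q_C = 21/2.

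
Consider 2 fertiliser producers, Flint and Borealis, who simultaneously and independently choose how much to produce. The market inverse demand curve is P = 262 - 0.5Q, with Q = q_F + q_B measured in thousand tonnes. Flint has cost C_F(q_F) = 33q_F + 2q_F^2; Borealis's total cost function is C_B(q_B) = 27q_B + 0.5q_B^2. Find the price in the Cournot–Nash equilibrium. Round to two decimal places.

190.15

Flint's profit: π_F = (262 - 0.5Q)q_F - (33q_F + 2q_F²). Setting ∂π_F/∂q_F = 0: 229 - 5q_F - (1/2)(q_B) = 0.
Borealis's first-order condition: 235 - 2q_B - (1/2)(q_F) = 0.
Rearranging gives the reaction functions q_F = (229 - (1/2)q_B)/5 and q_B = (235 - (1/2)q_F)/2.
Solving the pair: q_F = 454/13, q_B = 1414/13.
Total output Q = 1868/13, so price P = 262 - (1/2)·(1868/13) = 190.1538.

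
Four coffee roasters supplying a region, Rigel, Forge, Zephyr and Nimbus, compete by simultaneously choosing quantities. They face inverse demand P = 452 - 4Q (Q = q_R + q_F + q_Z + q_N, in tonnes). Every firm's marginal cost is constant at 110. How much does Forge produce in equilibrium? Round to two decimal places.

17.10

Each firm earns π_i = (452 - 4Q)q_i - 110q_i.
Setting ∂π_i/∂q_i = 0 with rivals' quantities fixed: 342 - 8q_i - 4·Σ_{j≠i} q_j = 0.
With identical firms every q_j equals q_i, so Σ_{j≠i} q_j = 3q_i and 342 = 20q_i, giving q_i = 171/10.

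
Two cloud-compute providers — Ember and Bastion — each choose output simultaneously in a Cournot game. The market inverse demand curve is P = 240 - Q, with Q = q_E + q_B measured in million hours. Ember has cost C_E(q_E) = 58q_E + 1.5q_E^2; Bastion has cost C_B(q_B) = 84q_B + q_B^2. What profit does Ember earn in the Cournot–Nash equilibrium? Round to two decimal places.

2265.82

Ember's profit: π_E = (240 - Q)q_E - (58q_E + (3/2)q_E²). Setting ∂π_E/∂q_E = 0: 182 - 5q_E - (q_B) = 0.
Bastion's first-order condition: 156 - 4q_B - (q_E) = 0.
Best responses: q_E = (182 - q_B)/5, q_B = (156 - q_E)/4.
Substituting one into the other gives q_E = 572/19 and q_B = 598/19.
Price P = 240 - 1170/19 = 178.4211.
Ember's profit: 178.4211·(572/19) - 58·(572/19) - (3/2)(572/19)² = 2265.8172.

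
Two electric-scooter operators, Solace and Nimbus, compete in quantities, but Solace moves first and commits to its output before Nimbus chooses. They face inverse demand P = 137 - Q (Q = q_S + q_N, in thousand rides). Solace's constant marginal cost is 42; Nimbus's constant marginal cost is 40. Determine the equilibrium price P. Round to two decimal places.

65.25

The follower Nimbus best-responds to any q_S: π_N = (137 - Q)q_N - 40q_N.
Setting the follower's marginal profit to zero, 97 - q_S - 2q_N = 0, i.e. q_N = (97 - q_S)/2.
Solace substitutes q_N(q_S) into its own profit: π_S = q_S(137 - q_S - (97 - q_S)/2) - 42q_S = (177/2 - (1/2)q_S)q_S - 42q_S.
The leader's first-order condition 93/2 - q_S = 0 yields q_S = 93/2.
Then q_N = (97 - 93/2)/2 = 101/4.
Total output Q = 287/4, so price P = 137 - 287/4 = 261/4.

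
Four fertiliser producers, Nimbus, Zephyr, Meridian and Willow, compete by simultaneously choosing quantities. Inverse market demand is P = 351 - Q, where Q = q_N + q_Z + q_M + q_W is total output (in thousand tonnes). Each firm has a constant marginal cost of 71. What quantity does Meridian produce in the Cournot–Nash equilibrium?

Each firm earns π_i = (351 - Q)q_i - 71q_i.
Setting ∂π_i/∂q_i = 0 with rivals' quantities fixed: 280 - 2q_i - Σ_{j≠i} q_j = 0.
By symmetry each firm produces the same amount; substituting Σ_{j≠i} q_j = 3q_i yields q_i = 280/5 = 56.

56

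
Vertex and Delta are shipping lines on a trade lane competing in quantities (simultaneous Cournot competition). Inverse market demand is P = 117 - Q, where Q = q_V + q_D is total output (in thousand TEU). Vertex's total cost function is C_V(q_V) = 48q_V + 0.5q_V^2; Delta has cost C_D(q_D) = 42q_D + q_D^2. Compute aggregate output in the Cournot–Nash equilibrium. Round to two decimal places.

32.45

Vertex's profit: π_V = (117 - Q)q_V - (48q_V + (1/2)q_V²). Setting ∂π_V/∂q_V = 0: 69 - 3q_V - (q_D) = 0.
Delta's first-order condition: 75 - 4q_D - (q_V) = 0.
Rearranging gives the reaction functions q_V = (69 - q_D)/3 and q_D = (75 - q_V)/4.
Substituting one into the other gives q_V = 201/11 and q_D = 156/11.
Total output Q = 201/11 + 156/11 = 357/11.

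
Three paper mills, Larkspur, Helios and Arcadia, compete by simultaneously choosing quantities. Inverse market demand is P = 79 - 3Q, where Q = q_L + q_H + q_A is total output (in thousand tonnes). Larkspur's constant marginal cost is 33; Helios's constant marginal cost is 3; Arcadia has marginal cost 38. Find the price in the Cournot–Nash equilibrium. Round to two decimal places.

Larkspur's profit: π_L = (79 - 3Q)q_L - (33q_L). Setting ∂π_L/∂q_L = 0: 46 - 6q_L - 3(q_H + q_A) = 0.
Helios's profit: π_H = (79 - 3Q)q_H - (3q_H). Setting ∂π_H/∂q_H = 0: 76 - 6q_H - 3(q_L + q_A) = 0.
Arcadia's first-order condition: 41 - 6q_A - 3(q_L + q_H) = 0.
Adding the 3 first-order conditions: 163 − 12Q = 0, so Q = 163/12.
Back-substituting: q_L = (46 − 163/4)/3 = 7/4, q_H = (76 − 163/4)/3 = 47/4, q_A = (41 − 163/4)/3 = 1/12.
Total output Q = 163/12, so price P = 79 - 3·(163/12) = 153/4.

38.25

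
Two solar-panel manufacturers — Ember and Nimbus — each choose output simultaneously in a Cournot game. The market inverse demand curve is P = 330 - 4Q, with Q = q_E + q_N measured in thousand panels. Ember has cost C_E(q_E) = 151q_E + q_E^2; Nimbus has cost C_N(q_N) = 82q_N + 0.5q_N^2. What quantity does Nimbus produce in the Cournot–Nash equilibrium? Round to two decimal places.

Ember's profit: π_E = (330 - 4Q)q_E - (151q_E + q_E²). Setting ∂π_E/∂q_E = 0: 179 - 10q_E - 4(q_N) = 0.
Nimbus's profit: π_N = (330 - 4Q)q_N - (82q_N + (1/2)q_N²). Setting ∂π_N/∂q_N = 0: 248 - 9q_N - 4(q_E) = 0.
Rearranging gives the reaction functions q_E = (179 - 4q_N)/10 and q_N = (248 - 4q_E)/9.
Substituting one into the other gives q_E = 619/74 and q_N = 882/37.

23.84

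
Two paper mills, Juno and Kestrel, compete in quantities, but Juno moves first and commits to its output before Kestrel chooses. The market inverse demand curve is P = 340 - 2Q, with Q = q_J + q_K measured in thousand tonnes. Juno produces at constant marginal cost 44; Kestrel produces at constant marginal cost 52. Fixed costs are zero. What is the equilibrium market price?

120

The follower Kestrel best-responds to any q_J: π_K = (340 - 2Q)q_K - 52q_K.
Follower FOC: 288 - 2q_J - 4q_K = 0, so q_K(q_J) = (288 - 2q_J)/4.
The leader anticipates this reaction. Substituting into P = 340 - 2Q gives P = 196 - q_J, so π_J = (196 - q_J)q_J - 44q_J.
The leader's first-order condition 152 - 2q_J = 0 yields q_J = 76.
Then q_K = (288 - 2·76)/4 = 34.
Total output Q = 110, so price P = 340 - 2·110 = 120.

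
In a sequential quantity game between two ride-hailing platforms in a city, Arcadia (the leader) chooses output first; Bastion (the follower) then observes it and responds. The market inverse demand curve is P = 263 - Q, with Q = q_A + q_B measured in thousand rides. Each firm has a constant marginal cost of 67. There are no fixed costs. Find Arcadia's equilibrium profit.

Solve by backward induction. Given q_A, the follower Bastion maximises π_B = (263 - q_A - q_B)q_B - 67q_B.
Follower FOC: 196 - q_A - 2q_B = 0, so q_B(q_A) = (196 - q_A)/2.
The leader anticipates this reaction. Substituting into P = 263 - Q gives P = 165 - (1/2)q_A, so π_A = (165 - (1/2)q_A)q_A - 67q_A.
Leader FOC: 98 - q_A = 0, so q_A = 98.
Then q_B = (196 - 98)/2 = 49.
Price P = 263 - 147 = 116.
Arcadia's profit: (116 - 67)·98 = 4802.

4802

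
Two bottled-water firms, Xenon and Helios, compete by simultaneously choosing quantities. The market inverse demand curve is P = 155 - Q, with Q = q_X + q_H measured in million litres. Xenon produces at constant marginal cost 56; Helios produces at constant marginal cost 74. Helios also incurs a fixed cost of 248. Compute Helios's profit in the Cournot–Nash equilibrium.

193

Xenon's profit: π_X = (155 - Q)q_X - (56q_X). Setting ∂π_X/∂q_X = 0: 99 - 2q_X - (q_H) = 0.
Helios's profit: π_H = (155 - Q)q_H - (74q_H). Setting ∂π_H/∂q_H = 0: 81 - 2q_H - (q_X) = 0.
Best responses: q_X = (99 - q_H)/2, q_H = (81 - q_X)/2.
Solving the pair: q_X = 39, q_H = 21.
Price P = 155 - 60 = 95.
Helios's profit: (95 - 74)·21 - 248 = 193.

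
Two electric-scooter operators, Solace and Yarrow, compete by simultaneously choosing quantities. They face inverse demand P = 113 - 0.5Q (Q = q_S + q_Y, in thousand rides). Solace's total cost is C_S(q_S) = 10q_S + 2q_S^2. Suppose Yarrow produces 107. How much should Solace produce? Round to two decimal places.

With the rival's output fixed at 107, Solace's profit is π_S = (113 - (1/2)·107 - (1/2)q_S)q_S - (10q_S + 2q_S²) = (119/2 - (1/2)q_S)q_S - (10q_S + 2q_S²).
∂π_S/∂q_S = 99/2 - 5q_S = 0, so q_S = 99/10.

9.90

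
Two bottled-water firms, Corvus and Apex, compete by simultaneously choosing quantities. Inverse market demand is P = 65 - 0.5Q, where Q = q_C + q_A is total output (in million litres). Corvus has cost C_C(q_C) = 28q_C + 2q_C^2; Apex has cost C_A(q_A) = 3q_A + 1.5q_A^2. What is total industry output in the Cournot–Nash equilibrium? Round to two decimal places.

20.68

Corvus's profit: π_C = (65 - 0.5Q)q_C - (28q_C + 2q_C²). Setting ∂π_C/∂q_C = 0: 37 - 5q_C - (1/2)(q_A) = 0.
Apex's profit: π_A = (65 - 0.5Q)q_A - (3q_A + (3/2)q_A²). Setting ∂π_A/∂q_A = 0: 62 - 4q_A - (1/2)(q_C) = 0.
Rearranging gives the reaction functions q_C = (37 - (1/2)q_A)/5 and q_A = (62 - (1/2)q_C)/4.
Substituting one into the other gives q_C = 468/79 and q_A = 1166/79.
Total output Q = 468/79 + 1166/79 = 1634/79.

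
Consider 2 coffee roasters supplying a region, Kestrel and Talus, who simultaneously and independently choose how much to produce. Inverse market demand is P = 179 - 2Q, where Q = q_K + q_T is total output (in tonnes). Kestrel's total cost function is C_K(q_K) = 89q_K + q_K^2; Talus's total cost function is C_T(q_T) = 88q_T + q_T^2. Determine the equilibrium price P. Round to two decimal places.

Kestrel's profit: π_K = (179 - 2Q)q_K - (89q_K + q_K²). Setting ∂π_K/∂q_K = 0: 90 - 6q_K - 2(q_T) = 0.
Talus's first-order condition: 91 - 6q_T - 2(q_K) = 0.
So q_K = (90 - 2q_T)/6 and q_T = (91 - 2q_K)/6.
Substituting one into the other gives q_K = 179/16 and q_T = 183/16.
Total output Q = 181/8, so price P = 179 - 2·(181/8) = 535/4.

133.75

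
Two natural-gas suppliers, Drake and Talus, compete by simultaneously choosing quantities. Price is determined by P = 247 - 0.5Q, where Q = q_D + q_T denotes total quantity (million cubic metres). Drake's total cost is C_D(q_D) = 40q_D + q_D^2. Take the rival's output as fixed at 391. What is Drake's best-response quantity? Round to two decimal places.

With the rival's output fixed at 391, Drake's profit is π_D = (247 - (1/2)·391 - (1/2)q_D)q_D - (40q_D + q_D²) = (103/2 - (1/2)q_D)q_D - (40q_D + q_D²).
∂π_D/∂q_D = 23/2 - 3q_D = 0, so q_D = 23/6.

3.83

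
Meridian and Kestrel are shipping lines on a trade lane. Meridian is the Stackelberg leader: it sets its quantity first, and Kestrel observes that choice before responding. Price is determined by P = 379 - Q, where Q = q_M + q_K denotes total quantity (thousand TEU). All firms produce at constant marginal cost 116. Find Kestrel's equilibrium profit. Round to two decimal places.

4323.06

Solve by backward induction. Given q_M, the follower Kestrel maximises π_K = (379 - q_M - q_K)q_K - 116q_K.
Setting the follower's marginal profit to zero, 263 - q_M - 2q_K = 0, i.e. q_K = (263 - q_M)/2.
Meridian substitutes q_K(q_M) into its own profit: π_M = q_M(379 - q_M - (263 - q_M)/2) - 116q_M = (495/2 - (1/2)q_M)q_M - 116q_M.
The leader's first-order condition 263/2 - q_M = 0 yields q_M = 263/2.
Then q_K = (263 - 263/2)/2 = 263/4.
Price P = 379 - 789/4 = 727/4.
Kestrel's profit: (727/4 - 116)·(263/4) = 4323.0625.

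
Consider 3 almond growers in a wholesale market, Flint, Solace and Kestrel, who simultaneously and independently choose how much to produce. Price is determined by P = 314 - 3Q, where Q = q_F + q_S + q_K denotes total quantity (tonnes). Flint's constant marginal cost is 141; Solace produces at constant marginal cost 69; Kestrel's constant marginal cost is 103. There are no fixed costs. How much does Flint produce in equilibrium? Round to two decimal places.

Flint's profit: π_F = (314 - 3Q)q_F - (141q_F). Setting ∂π_F/∂q_F = 0: 173 - 6q_F - 3(q_S + q_K) = 0.
Solace's first-order condition: 245 - 6q_S - 3(q_F + q_K) = 0.
Kestrel's profit: π_K = (314 - 3Q)q_K - (103q_K). Setting ∂π_K/∂q_K = 0: 211 - 6q_K - 3(q_F + q_S) = 0.
Adding the 3 conditions: 629 − 6Q − 6Q = 0, i.e. Q = 629/12.
Back-substituting: q_F = (173 − 629/4)/3 = 21/4, q_S = (245 − 629/4)/3 = 117/4, q_K = (211 − 629/4)/3 = 215/12.

5.25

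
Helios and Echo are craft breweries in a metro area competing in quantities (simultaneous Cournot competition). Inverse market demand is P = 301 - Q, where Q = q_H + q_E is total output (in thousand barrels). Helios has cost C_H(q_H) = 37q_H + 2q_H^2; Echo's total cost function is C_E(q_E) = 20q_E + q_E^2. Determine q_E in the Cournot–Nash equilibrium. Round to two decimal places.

61.83

Helios's profit: π_H = (301 - Q)q_H - (37q_H + 2q_H²). Setting ∂π_H/∂q_H = 0: 264 - 6q_H - (q_E) = 0.
Echo's first-order condition: 281 - 4q_E - (q_H) = 0.
Rearranging gives the reaction functions q_H = (264 - q_E)/6 and q_E = (281 - q_H)/4.
Solving the pair: q_H = 775/23, q_E = 1422/23.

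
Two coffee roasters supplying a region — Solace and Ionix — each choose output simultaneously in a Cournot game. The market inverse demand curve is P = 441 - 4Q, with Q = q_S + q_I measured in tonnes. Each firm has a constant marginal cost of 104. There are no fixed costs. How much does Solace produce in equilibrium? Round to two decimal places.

Each firm earns π_i = (441 - 4Q)q_i - 104q_i.
First-order condition (treating rivals' output as given): 337 - 8q_i - 4q_j = 0.
By symmetry each firm produces the same amount; substituting q_j = q_i yields q_i = 337/12.

28.08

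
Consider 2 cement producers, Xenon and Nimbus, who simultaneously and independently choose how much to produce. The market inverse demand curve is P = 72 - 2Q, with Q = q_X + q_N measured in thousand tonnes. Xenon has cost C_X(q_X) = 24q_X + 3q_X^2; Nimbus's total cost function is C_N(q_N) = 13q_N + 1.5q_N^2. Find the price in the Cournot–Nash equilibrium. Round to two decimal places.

50.42

Xenon's profit: π_X = (72 - 2Q)q_X - (24q_X + 3q_X²). Setting ∂π_X/∂q_X = 0: 48 - 10q_X - 2(q_N) = 0.
Nimbus's profit: π_N = (72 - 2Q)q_N - (13q_N + (3/2)q_N²). Setting ∂π_N/∂q_N = 0: 59 - 7q_N - 2(q_X) = 0.
So q_X = (48 - 2q_N)/10 and q_N = (59 - 2q_X)/7.
Solving the pair: q_X = 109/33, q_N = 247/33.
Total output Q = 356/33, so price P = 72 - 2·(356/33) = 1664/33.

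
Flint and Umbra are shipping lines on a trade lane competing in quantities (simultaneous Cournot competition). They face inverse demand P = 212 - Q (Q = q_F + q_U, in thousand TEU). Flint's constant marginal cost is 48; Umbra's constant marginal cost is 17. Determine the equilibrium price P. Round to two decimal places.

92.33

Flint's profit: π_F = (212 - Q)q_F - (48q_F). Setting ∂π_F/∂q_F = 0: 164 - 2q_F - (q_U) = 0.
Umbra's first-order condition: 195 - 2q_U - (q_F) = 0.
Rearranging gives the reaction functions q_F = (164 - q_U)/2 and q_U = (195 - q_F)/2.
Substituting one into the other gives q_F = 133/3 and q_U = 226/3.
Total output Q = 359/3, so price P = 212 - 359/3 = 277/3.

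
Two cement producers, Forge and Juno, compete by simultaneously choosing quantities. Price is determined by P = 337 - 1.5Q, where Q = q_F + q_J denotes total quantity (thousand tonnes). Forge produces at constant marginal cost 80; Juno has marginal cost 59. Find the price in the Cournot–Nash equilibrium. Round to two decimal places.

158.67

Forge's profit: π_F = (337 - 1.5Q)q_F - (80q_F). Setting ∂π_F/∂q_F = 0: 257 - 3q_F - (3/2)(q_J) = 0.
Juno's profit: π_J = (337 - 1.5Q)q_J - (59q_J). Setting ∂π_J/∂q_J = 0: 278 - 3q_J - (3/2)(q_F) = 0.
Best responses: q_F = (257 - (3/2)q_J)/3, q_J = (278 - (3/2)q_F)/3.
Substituting one into the other gives q_F = 472/9 and q_J = 598/9.
Total output Q = 1070/9, so price P = 337 - (3/2)·(1070/9) = 476/3.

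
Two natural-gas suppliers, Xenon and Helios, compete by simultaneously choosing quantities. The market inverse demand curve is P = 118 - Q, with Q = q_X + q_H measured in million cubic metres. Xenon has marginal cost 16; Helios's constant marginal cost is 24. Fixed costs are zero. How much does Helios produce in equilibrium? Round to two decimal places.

Xenon's profit: π_X = (118 - Q)q_X - (16q_X). Setting ∂π_X/∂q_X = 0: 102 - 2q_X - (q_H) = 0.
Helios's first-order condition: 94 - 2q_H - (q_X) = 0.
Rearranging gives the reaction functions q_X = (102 - q_H)/2 and q_H = (94 - q_X)/2.
Substituting one into the other gives q_X = 110/3 and q_H = 86/3.

28.67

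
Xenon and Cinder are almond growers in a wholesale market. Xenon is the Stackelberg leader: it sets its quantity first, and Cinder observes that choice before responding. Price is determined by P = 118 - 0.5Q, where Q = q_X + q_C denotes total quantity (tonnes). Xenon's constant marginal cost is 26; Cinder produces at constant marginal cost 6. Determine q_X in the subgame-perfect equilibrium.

The follower Cinder best-responds to any q_X: π_C = (118 - 0.5Q)q_C - 6q_C.
Follower FOC: 112 - (1/2)q_X - q_C = 0, so q_C(q_X) = (112 - (1/2)q_X).
The leader anticipates this reaction. Substituting into P = 118 - 0.5Q gives P = 62 - (1/4)q_X, so π_X = (62 - (1/4)q_X)q_X - 26q_X.
The leader's first-order condition 36 - (1/2)q_X = 0 yields q_X = 72.
Then q_C = (112 - (1/2)·72) = 76.

72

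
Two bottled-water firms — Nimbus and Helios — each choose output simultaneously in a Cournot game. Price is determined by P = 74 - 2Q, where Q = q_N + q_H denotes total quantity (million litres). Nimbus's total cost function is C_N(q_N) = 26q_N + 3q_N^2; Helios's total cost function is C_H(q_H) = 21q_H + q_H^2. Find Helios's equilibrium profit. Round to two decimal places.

180.19

Nimbus's profit: π_N = (74 - 2Q)q_N - (26q_N + 3q_N²). Setting ∂π_N/∂q_N = 0: 48 - 10q_N - 2(q_H) = 0.
Helios's first-order condition: 53 - 6q_H - 2(q_N) = 0.
Best responses: q_N = (48 - 2q_H)/10, q_H = (53 - 2q_N)/6.
Solving the pair: q_N = 13/4, q_H = 31/4.
Price P = 74 - 2·11 = 52.
Helios's profit: 52·(31/4) - 21·(31/4) - (31/4)² = 180.1875.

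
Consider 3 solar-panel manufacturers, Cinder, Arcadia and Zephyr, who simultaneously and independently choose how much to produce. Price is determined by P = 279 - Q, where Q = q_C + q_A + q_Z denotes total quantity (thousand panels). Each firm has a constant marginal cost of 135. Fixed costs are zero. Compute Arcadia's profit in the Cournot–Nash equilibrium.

A representative firm's profit is π_i = q_i(279 - Q) - 135q_i.
Setting ∂π_i/∂q_i = 0 with rivals' quantities fixed: 144 - 2q_i - Σ_{j≠i} q_j = 0.
With identical firms every q_j equals q_i, so Σ_{j≠i} q_j = 2q_i and 144 = 4q_i, giving q_i = 36.
Price P = 279 - 108 = 171.
Arcadia's profit: (171 - 135)·36 = 1296.

1296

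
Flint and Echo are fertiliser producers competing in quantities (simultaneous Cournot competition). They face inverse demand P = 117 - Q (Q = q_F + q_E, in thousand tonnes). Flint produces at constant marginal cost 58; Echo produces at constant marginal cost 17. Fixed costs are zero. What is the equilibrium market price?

Flint's profit: π_F = (117 - Q)q_F - (58q_F). Setting ∂π_F/∂q_F = 0: 59 - 2q_F - (q_E) = 0.
Echo's profit: π_E = (117 - Q)q_E - (17q_E). Setting ∂π_E/∂q_E = 0: 100 - 2q_E - (q_F) = 0.
Best responses: q_F = (59 - q_E)/2, q_E = (100 - q_F)/2.
Substituting one into the other gives q_F = 6 and q_E = 47.
Total output Q = 53, so price P = 117 - 53 = 64.

64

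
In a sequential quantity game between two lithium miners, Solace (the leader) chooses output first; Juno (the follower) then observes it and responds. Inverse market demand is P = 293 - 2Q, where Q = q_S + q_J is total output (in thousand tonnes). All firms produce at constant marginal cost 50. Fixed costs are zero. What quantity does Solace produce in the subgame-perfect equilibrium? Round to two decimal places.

60.75

Solve by backward induction. Given q_S, the follower Juno maximises π_J = (293 - 2q_S - 2q_J)q_J - 50q_J.
Setting the follower's marginal profit to zero, 243 - 2q_S - 4q_J = 0, i.e. q_J = (243 - 2q_S)/4.
Solace substitutes q_J(q_S) into its own profit: π_S = q_S(293 - 2q_S - (243 - 2q_S)/2) - 50q_S = (343/2 - q_S)q_S - 50q_S.
Maximising: ∂π_S/∂q_S = 243/2 - 2q_S = 0, giving q_S = 243/4.
Then q_J = (243 - 2·(243/4))/4 = 243/8.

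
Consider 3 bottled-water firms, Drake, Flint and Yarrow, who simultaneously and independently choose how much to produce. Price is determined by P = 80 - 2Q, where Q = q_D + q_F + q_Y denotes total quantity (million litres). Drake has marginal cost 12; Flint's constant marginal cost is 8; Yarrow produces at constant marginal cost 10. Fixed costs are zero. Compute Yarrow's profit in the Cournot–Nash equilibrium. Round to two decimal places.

Drake's profit: π_D = (80 - 2Q)q_D - (12q_D). Setting ∂π_D/∂q_D = 0: 68 - 4q_D - 2(q_F + q_Y) = 0.
Flint's first-order condition: 72 - 4q_F - 2(q_D + q_Y) = 0.
Yarrow's first-order condition: 70 - 4q_Y - 2(q_D + q_F) = 0.
Adding the 3 first-order conditions: 210 − 8Q = 0, so Q = 105/4.
Back-substituting: q_D = (68 − 105/2)/2 = 31/4, q_F = (72 − 105/2)/2 = 39/4, q_Y = (70 − 105/2)/2 = 35/4.
Price P = 80 - 2·(105/4) = 55/2.
Yarrow's profit: (55/2 - 10)·(35/4) = 1225/8.

153.13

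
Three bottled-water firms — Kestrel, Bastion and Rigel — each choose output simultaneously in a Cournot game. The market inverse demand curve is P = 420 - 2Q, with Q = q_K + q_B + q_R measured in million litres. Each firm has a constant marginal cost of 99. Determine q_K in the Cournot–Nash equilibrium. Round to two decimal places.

40.13

A representative firm's profit is π_i = q_i(420 - 2Q) - 99q_i.
First-order condition (treating rivals' output as given): 321 - 4q_i - 2·Σ_{j≠i} q_j = 0.
By symmetry each firm produces the same amount; substituting Σ_{j≠i} q_j = 2q_i yields q_i = 321/8.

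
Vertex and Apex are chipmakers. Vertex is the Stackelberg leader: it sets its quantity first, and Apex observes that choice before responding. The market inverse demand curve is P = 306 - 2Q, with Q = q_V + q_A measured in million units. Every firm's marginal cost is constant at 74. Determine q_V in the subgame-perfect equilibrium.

58

Solve by backward induction. Given q_V, the follower Apex maximises π_A = (306 - 2q_V - 2q_A)q_A - 74q_A.
∂π_A/∂q_A = 232 - 2q_V - 4q_A = 0 gives the reaction function q_A = (232 - 2q_V)/4.
The leader anticipates this reaction. Substituting into P = 306 - 2Q gives P = 190 - q_V, so π_V = (190 - q_V)q_V - 74q_V.
The leader's first-order condition 116 - 2q_V = 0 yields q_V = 58.
Then q_A = (232 - 2·58)/4 = 29.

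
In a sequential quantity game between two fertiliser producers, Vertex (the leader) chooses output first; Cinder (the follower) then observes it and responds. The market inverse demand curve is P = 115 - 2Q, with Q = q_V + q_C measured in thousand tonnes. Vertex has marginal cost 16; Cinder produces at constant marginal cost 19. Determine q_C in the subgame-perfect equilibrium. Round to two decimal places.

Solve by backward induction. Given q_V, the follower Cinder maximises π_C = (115 - 2q_V - 2q_C)q_C - 19q_C.
∂π_C/∂q_C = 96 - 2q_V - 4q_C = 0 gives the reaction function q_C = (96 - 2q_V)/4.
Vertex substitutes q_C(q_V) into its own profit: π_V = q_V(115 - 2q_V - (96 - 2q_V)/2) - 16q_V = (67 - q_V)q_V - 16q_V.
The leader's first-order condition 51 - 2q_V = 0 yields q_V = 51/2.
Then q_C = (96 - 2·(51/2))/4 = 45/4.

11.25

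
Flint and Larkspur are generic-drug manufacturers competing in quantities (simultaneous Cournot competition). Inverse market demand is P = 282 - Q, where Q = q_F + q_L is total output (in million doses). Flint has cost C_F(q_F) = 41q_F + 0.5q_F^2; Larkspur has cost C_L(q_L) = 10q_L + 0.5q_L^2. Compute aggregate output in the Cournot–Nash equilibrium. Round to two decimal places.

128.25

Flint's profit: π_F = (282 - Q)q_F - (41q_F + (1/2)q_F²). Setting ∂π_F/∂q_F = 0: 241 - 3q_F - (q_L) = 0.
Larkspur's first-order condition: 272 - 3q_L - (q_F) = 0.
So q_F = (241 - q_L)/3 and q_L = (272 - q_F)/3.
Solving the pair: q_F = 451/8, q_L = 575/8.
Total output Q = 451/8 + 575/8 = 513/4.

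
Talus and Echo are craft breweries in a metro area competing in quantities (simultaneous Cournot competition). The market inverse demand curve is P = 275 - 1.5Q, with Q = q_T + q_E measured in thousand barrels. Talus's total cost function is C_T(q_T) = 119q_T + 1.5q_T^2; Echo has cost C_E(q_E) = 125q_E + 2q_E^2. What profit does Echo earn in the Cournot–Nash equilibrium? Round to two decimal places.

982.52

Talus's profit: π_T = (275 - 1.5Q)q_T - (119q_T + (3/2)q_T²). Setting ∂π_T/∂q_T = 0: 156 - 6q_T - (3/2)(q_E) = 0.
Echo's profit: π_E = (275 - 1.5Q)q_E - (125q_E + 2q_E²). Setting ∂π_E/∂q_E = 0: 150 - 7q_E - (3/2)(q_T) = 0.
Best responses: q_T = (156 - (3/2)q_E)/6, q_E = (150 - (3/2)q_T)/7.
Solving the pair: q_T = 1156/53, q_E = 888/53.
Price P = 275 - (3/2)·38.5660 = 217.1509.
Echo's profit: 217.1509·(888/53) - 125·(888/53) - 2(888/53)² = 982.5219.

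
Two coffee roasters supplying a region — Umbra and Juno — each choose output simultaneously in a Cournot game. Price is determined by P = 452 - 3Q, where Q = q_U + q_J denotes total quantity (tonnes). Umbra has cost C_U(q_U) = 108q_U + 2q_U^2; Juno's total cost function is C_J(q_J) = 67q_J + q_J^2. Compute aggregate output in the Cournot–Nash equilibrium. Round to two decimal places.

Umbra's profit: π_U = (452 - 3Q)q_U - (108q_U + 2q_U²). Setting ∂π_U/∂q_U = 0: 344 - 10q_U - 3(q_J) = 0.
Juno's first-order condition: 385 - 8q_J - 3(q_U) = 0.
So q_U = (344 - 3q_J)/10 and q_J = (385 - 3q_U)/8.
Solving the pair: q_U = 1597/71, q_J = 39.6901.
Total output Q = 1597/71 + 39.6901 = 62.1831.

62.18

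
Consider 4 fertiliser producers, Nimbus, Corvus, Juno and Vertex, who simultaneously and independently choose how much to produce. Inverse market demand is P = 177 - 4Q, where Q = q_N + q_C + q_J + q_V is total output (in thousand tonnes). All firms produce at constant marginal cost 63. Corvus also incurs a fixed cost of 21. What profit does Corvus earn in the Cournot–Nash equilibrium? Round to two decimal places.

108.96

A representative firm's profit is π_i = q_i(177 - 4Q) - 63q_i.
Setting ∂π_i/∂q_i = 0 with rivals' quantities fixed: 114 - 8q_i - 4·Σ_{j≠i} q_j = 0.
By symmetry each firm produces the same amount; substituting Σ_{j≠i} q_j = 3q_i yields q_i = 114/20 = 57/10.
Price P = 177 - 4·(114/5) = 429/5.
Corvus's profit: (429/5 - 63)·(57/10) - 21 = 108.9600.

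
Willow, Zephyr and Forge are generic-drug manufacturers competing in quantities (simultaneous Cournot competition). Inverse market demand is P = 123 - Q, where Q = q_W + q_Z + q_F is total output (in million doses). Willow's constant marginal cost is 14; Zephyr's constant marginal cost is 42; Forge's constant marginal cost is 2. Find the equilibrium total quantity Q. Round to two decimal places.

Willow's profit: π_W = (123 - Q)q_W - (14q_W). Setting ∂π_W/∂q_W = 0: 109 - 2q_W - (q_Z + q_F) = 0.
Zephyr's profit: π_Z = (123 - Q)q_Z - (42q_Z). Setting ∂π_Z/∂q_Z = 0: 81 - 2q_Z - (q_W + q_F) = 0.
Forge's profit: π_F = (123 - Q)q_F - (2q_F). Setting ∂π_F/∂q_F = 0: 121 - 2q_F - (q_W + q_Z) = 0.
Adding the 3 first-order conditions: 311 − 4Q = 0, so Q = 311/4.
Back-substituting: q_W = (109 − 311/4) = 125/4, q_Z = (81 − 311/4) = 13/4, q_F = (121 − 311/4) = 173/4.
Total output Q = 125/4 + 13/4 + 173/4 = 311/4.

77.75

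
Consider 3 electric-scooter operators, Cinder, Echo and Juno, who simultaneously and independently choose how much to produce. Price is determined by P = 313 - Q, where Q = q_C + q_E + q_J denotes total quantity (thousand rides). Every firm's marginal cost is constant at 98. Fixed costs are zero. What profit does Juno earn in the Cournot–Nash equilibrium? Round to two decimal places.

2889.06

A representative firm's profit is π_i = q_i(313 - Q) - 98q_i.
Setting ∂π_i/∂q_i = 0 with rivals' quantities fixed: 215 - 2q_i - Σ_{j≠i} q_j = 0.
With identical firms every q_j equals q_i, so Σ_{j≠i} q_j = 2q_i and 215 = 4q_i, giving q_i = 215/4.
Price P = 313 - 645/4 = 607/4.
Juno's profit: (607/4 - 98)·(215/4) = 2889.0625.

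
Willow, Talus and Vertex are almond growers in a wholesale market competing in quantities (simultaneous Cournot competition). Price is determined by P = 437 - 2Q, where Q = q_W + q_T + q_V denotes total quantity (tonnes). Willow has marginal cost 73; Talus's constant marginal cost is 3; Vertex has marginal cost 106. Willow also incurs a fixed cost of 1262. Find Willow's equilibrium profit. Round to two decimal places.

Willow's profit: π_W = (437 - 2Q)q_W - (73q_W). Setting ∂π_W/∂q_W = 0: 364 - 4q_W - 2(q_T + q_V) = 0.
Talus's profit: π_T = (437 - 2Q)q_T - (3q_T). Setting ∂π_T/∂q_T = 0: 434 - 4q_T - 2(q_W + q_V) = 0.
Vertex's profit: π_V = (437 - 2Q)q_V - (106q_V). Setting ∂π_V/∂q_V = 0: 331 - 4q_V - 2(q_W + q_T) = 0.
Adding the 3 conditions: 1129 − 4Q − 4Q = 0, i.e. Q = 1129/8.
Back-substituting: q_W = (364 − 1129/4)/2 = 327/8, q_T = (434 − 1129/4)/2 = 607/8, q_V = (331 − 1129/4)/2 = 195/8.
Price P = 437 - 2·(1129/8) = 619/4.
Willow's profit: (619/4 - 73)·(327/8) - 1262 = 2079.5313.

2079.53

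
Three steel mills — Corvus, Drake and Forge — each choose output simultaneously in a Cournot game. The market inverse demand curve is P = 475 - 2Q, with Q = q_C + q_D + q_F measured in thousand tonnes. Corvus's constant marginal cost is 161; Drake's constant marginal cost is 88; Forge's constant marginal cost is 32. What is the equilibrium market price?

Corvus's profit: π_C = (475 - 2Q)q_C - (161q_C). Setting ∂π_C/∂q_C = 0: 314 - 4q_C - 2(q_D + q_F) = 0.
Drake's profit: π_D = (475 - 2Q)q_D - (88q_D). Setting ∂π_D/∂q_D = 0: 387 - 4q_D - 2(q_C + q_F) = 0.
Forge's first-order condition: 443 - 4q_F - 2(q_C + q_D) = 0.
Summing all 3 equations gives 1144 − 8Q = 0, hence Q = 143.
Back-substituting: q_C = (314 − 286)/2 = 14, q_D = (387 − 286)/2 = 101/2, q_F = (443 − 286)/2 = 157/2.
Total output Q = 143, so price P = 475 - 2·143 = 189.

189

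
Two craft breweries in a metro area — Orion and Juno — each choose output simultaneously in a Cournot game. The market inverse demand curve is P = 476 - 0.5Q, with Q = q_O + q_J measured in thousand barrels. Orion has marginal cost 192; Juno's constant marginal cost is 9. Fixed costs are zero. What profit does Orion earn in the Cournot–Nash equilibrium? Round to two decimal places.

Orion's profit: π_O = (476 - 0.5Q)q_O - (192q_O). Setting ∂π_O/∂q_O = 0: 284 - q_O - (1/2)(q_J) = 0.
Juno's first-order condition: 467 - q_J - (1/2)(q_O) = 0.
So q_O = (284 - (1/2)q_J) and q_J = (467 - (1/2)q_O).
Solving the pair: q_O = 202/3, q_J = 1300/3.
Price P = 476 - (1/2)·(1502/3) = 677/3.
Orion's profit: (677/3 - 192)·(202/3) = 2266.8889.

2266.89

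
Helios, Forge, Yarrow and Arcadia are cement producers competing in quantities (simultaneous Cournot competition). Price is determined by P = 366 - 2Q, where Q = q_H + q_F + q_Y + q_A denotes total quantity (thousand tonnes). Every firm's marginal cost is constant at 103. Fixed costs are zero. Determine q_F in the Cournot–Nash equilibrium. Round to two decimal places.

26.30

A representative firm's profit is π_i = q_i(366 - 2Q) - 103q_i.
Setting ∂π_i/∂q_i = 0 with rivals' quantities fixed: 263 - 4q_i - 2·Σ_{j≠i} q_j = 0.
With identical firms every q_j equals q_i, so Σ_{j≠i} q_j = 3q_i and 263 = 10q_i, giving q_i = 263/10.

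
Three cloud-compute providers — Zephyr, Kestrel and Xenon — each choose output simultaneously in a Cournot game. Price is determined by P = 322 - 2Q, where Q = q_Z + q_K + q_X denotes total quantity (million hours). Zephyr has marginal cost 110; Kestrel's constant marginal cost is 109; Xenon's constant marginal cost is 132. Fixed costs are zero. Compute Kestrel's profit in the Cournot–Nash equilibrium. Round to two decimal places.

1755.28

Zephyr's profit: π_Z = (322 - 2Q)q_Z - (110q_Z). Setting ∂π_Z/∂q_Z = 0: 212 - 4q_Z - 2(q_K + q_X) = 0.
Kestrel's first-order condition: 213 - 4q_K - 2(q_Z + q_X) = 0.
Xenon's first-order condition: 190 - 4q_X - 2(q_Z + q_K) = 0.
Adding the 3 conditions: 615 − 4Q − 4Q = 0, i.e. Q = 615/8.
Back-substituting: q_Z = (212 − 615/4)/2 = 233/8, q_K = (213 − 615/4)/2 = 237/8, q_X = (190 − 615/4)/2 = 145/8.
Price P = 322 - 2·(615/8) = 673/4.
Kestrel's profit: (673/4 - 109)·(237/8) = 1755.2813.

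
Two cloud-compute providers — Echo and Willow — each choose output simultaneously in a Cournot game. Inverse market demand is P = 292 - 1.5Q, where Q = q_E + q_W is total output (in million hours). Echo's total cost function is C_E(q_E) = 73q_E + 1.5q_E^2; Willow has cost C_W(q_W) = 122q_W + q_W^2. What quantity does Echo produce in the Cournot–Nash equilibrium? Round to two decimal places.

Echo's profit: π_E = (292 - 1.5Q)q_E - (73q_E + (3/2)q_E²). Setting ∂π_E/∂q_E = 0: 219 - 6q_E - (3/2)(q_W) = 0.
Willow's first-order condition: 170 - 5q_W - (3/2)(q_E) = 0.
Best responses: q_E = (219 - (3/2)q_W)/6, q_W = (170 - (3/2)q_E)/5.
Substituting one into the other gives q_E = 1120/37 and q_W = 922/37.

30.27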